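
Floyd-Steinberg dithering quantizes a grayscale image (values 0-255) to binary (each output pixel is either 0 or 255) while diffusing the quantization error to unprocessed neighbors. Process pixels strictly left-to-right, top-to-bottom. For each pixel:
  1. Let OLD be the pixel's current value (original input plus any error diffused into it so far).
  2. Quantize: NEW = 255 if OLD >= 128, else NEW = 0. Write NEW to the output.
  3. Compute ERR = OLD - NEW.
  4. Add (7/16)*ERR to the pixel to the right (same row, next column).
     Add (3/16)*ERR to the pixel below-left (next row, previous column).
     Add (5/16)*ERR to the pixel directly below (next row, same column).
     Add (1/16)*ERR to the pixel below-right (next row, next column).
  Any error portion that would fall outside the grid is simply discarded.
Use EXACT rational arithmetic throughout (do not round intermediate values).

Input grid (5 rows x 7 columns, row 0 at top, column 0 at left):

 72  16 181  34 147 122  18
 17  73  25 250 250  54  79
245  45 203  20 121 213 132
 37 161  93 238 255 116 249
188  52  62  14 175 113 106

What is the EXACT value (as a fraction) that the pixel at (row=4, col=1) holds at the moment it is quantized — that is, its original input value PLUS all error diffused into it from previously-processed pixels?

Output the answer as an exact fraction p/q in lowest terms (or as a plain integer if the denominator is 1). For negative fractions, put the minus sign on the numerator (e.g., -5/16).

(0,0): OLD=72 → NEW=0, ERR=72
(0,1): OLD=95/2 → NEW=0, ERR=95/2
(0,2): OLD=6457/32 → NEW=255, ERR=-1703/32
(0,3): OLD=5487/512 → NEW=0, ERR=5487/512
(0,4): OLD=1242633/8192 → NEW=255, ERR=-846327/8192
(0,5): OLD=10066495/131072 → NEW=0, ERR=10066495/131072
(0,6): OLD=108214201/2097152 → NEW=0, ERR=108214201/2097152
(1,0): OLD=1549/32 → NEW=0, ERR=1549/32
(1,1): OLD=26507/256 → NEW=0, ERR=26507/256
(1,2): OLD=480439/8192 → NEW=0, ERR=480439/8192
(1,3): OLD=8398771/32768 → NEW=255, ERR=42931/32768
(1,4): OLD=489388065/2097152 → NEW=255, ERR=-45385695/2097152
(1,5): OLD=1203770977/16777216 → NEW=0, ERR=1203770977/16777216
(1,6): OLD=35249877263/268435456 → NEW=255, ERR=-33201164017/268435456
(2,0): OLD=1145001/4096 → NEW=255, ERR=100521/4096
(2,1): OLD=13384515/131072 → NEW=0, ERR=13384515/131072
(2,2): OLD=571935337/2097152 → NEW=255, ERR=37161577/2097152
(2,3): OLD=465896449/16777216 → NEW=0, ERR=465896449/16777216
(2,4): OLD=18779915561/134217728 → NEW=255, ERR=-15445605079/134217728
(2,5): OLD=689478380091/4294967296 → NEW=255, ERR=-405738280389/4294967296
(2,6): OLD=3882875215181/68719476736 → NEW=0, ERR=3882875215181/68719476736
(3,0): OLD=133831529/2097152 → NEW=0, ERR=133831529/2097152
(3,1): OLD=3786398469/16777216 → NEW=255, ERR=-491791611/16777216
(3,2): OLD=13059663239/134217728 → NEW=0, ERR=13059663239/134217728
(3,3): OLD=144299033637/536870912 → NEW=255, ERR=7396951077/536870912
(3,4): OLD=14368453665129/68719476736 → NEW=255, ERR=-3155012902551/68719476736
(3,5): OLD=38369835959067/549755813888 → NEW=0, ERR=38369835959067/549755813888
(3,6): OLD=2562196522960709/8796093022208 → NEW=255, ERR=319192802297669/8796093022208
(4,0): OLD=54343752055/268435456 → NEW=255, ERR=-14107289225/268435456
(4,1): OLD=180732361083/4294967296 → NEW=0, ERR=180732361083/4294967296
Target (4,1): original=52, with diffused error = 180732361083/4294967296

Answer: 180732361083/4294967296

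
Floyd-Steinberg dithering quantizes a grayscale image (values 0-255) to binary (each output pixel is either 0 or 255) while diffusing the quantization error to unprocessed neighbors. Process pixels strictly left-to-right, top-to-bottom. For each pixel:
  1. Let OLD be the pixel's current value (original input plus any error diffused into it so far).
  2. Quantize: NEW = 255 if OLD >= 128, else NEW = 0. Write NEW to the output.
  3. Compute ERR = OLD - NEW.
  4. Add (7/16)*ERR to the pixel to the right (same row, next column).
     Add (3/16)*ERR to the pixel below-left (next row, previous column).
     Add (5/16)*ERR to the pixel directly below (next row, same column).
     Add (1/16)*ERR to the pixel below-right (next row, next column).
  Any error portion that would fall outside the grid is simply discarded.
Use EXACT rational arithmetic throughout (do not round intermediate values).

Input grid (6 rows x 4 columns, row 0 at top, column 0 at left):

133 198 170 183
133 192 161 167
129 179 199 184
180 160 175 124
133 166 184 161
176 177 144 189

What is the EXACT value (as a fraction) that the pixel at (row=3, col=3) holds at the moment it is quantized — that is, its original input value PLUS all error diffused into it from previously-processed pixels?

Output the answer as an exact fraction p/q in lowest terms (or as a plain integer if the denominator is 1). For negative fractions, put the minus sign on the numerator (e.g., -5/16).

(0,0): OLD=133 → NEW=255, ERR=-122
(0,1): OLD=1157/8 → NEW=255, ERR=-883/8
(0,2): OLD=15579/128 → NEW=0, ERR=15579/128
(0,3): OLD=483837/2048 → NEW=255, ERR=-38403/2048
(1,0): OLD=9495/128 → NEW=0, ERR=9495/128
(1,1): OLD=210081/1024 → NEW=255, ERR=-51039/1024
(1,2): OLD=5466165/32768 → NEW=255, ERR=-2889675/32768
(1,3): OLD=68244355/524288 → NEW=255, ERR=-65449085/524288
(2,0): OLD=2340219/16384 → NEW=255, ERR=-1837701/16384
(2,1): OLD=53715193/524288 → NEW=0, ERR=53715193/524288
(2,2): OLD=198960765/1048576 → NEW=255, ERR=-68426115/1048576
(2,3): OLD=1861064489/16777216 → NEW=0, ERR=1861064489/16777216
(3,0): OLD=1377062859/8388608 → NEW=255, ERR=-762032181/8388608
(3,1): OLD=17854696981/134217728 → NEW=255, ERR=-16370823659/134217728
(3,2): OLD=275837796331/2147483648 → NEW=255, ERR=-271770533909/2147483648
(3,3): OLD=3409158409709/34359738368 → NEW=0, ERR=3409158409709/34359738368
Target (3,3): original=124, with diffused error = 3409158409709/34359738368

Answer: 3409158409709/34359738368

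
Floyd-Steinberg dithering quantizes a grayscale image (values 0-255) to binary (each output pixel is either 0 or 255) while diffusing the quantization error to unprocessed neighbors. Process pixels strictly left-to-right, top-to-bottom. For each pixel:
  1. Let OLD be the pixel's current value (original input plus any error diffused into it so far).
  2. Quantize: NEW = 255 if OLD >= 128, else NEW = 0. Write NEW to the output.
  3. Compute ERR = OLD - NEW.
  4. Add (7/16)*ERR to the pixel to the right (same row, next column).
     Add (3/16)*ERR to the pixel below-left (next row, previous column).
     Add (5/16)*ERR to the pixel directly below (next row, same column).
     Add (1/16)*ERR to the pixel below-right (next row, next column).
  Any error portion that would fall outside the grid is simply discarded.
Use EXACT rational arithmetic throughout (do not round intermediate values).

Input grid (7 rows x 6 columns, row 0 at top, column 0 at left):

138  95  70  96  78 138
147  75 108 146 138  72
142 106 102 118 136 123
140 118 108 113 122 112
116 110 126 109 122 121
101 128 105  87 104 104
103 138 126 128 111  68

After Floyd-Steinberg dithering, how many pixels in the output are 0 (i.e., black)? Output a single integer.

Answer: 24

Derivation:
(0,0): OLD=138 → NEW=255, ERR=-117
(0,1): OLD=701/16 → NEW=0, ERR=701/16
(0,2): OLD=22827/256 → NEW=0, ERR=22827/256
(0,3): OLD=553005/4096 → NEW=255, ERR=-491475/4096
(0,4): OLD=1671483/65536 → NEW=0, ERR=1671483/65536
(0,5): OLD=156403869/1048576 → NEW=255, ERR=-110983011/1048576
(1,0): OLD=30375/256 → NEW=0, ERR=30375/256
(1,1): OLD=307217/2048 → NEW=255, ERR=-215023/2048
(1,2): OLD=4598757/65536 → NEW=0, ERR=4598757/65536
(1,3): OLD=39205889/262144 → NEW=255, ERR=-27640831/262144
(1,4): OLD=1216264547/16777216 → NEW=0, ERR=1216264547/16777216
(1,5): OLD=19390463429/268435456 → NEW=0, ERR=19390463429/268435456
(2,0): OLD=5222987/32768 → NEW=255, ERR=-3132853/32768
(2,1): OLD=54457705/1048576 → NEW=0, ERR=54457705/1048576
(2,2): OLD=2018598779/16777216 → NEW=0, ERR=2018598779/16777216
(2,3): OLD=20893292387/134217728 → NEW=255, ERR=-13332228253/134217728
(2,4): OLD=524632699817/4294967296 → NEW=0, ERR=524632699817/4294967296
(2,5): OLD=13987525335599/68719476736 → NEW=255, ERR=-3535941232081/68719476736
(3,0): OLD=2010926875/16777216 → NEW=0, ERR=2010926875/16777216
(3,1): OLD=27280131967/134217728 → NEW=255, ERR=-6945388673/134217728
(3,2): OLD=115514182957/1073741824 → NEW=0, ERR=115514182957/1073741824
(3,3): OLD=10957200860359/68719476736 → NEW=255, ERR=-6566265707321/68719476736
(3,4): OLD=56356625030503/549755813888 → NEW=0, ERR=56356625030503/549755813888
(3,5): OLD=1305374129994153/8796093022208 → NEW=255, ERR=-937629590668887/8796093022208
(4,0): OLD=308709012149/2147483648 → NEW=255, ERR=-238899318091/2147483648
(4,1): OLD=2502128637745/34359738368 → NEW=0, ERR=2502128637745/34359738368
(4,2): OLD=187277968451907/1099511627776 → NEW=255, ERR=-93097496630973/1099511627776
(4,3): OLD=1196990819369839/17592186044416 → NEW=0, ERR=1196990819369839/17592186044416
(4,4): OLD=44429201334081887/281474976710656 → NEW=255, ERR=-27346917727135393/281474976710656
(4,5): OLD=232340988330477881/4503599627370496 → NEW=0, ERR=232340988330477881/4503599627370496
(5,0): OLD=43919777668643/549755813888 → NEW=0, ERR=43919777668643/549755813888
(5,1): OLD=2865408342329939/17592186044416 → NEW=255, ERR=-1620599098996141/17592186044416
(5,2): OLD=7817470725901505/140737488355328 → NEW=0, ERR=7817470725901505/140737488355328
(5,3): OLD=491143310974506075/4503599627370496 → NEW=0, ERR=491143310974506075/4503599627370496
(5,4): OLD=1218461519168166107/9007199254740992 → NEW=255, ERR=-1078374290790786853/9007199254740992
(5,5): OLD=8887668040389948951/144115188075855872 → NEW=0, ERR=8887668040389948951/144115188075855872
(6,0): OLD=31157289731192025/281474976710656 → NEW=0, ERR=31157289731192025/281474976710656
(6,1): OLD=779341599297535589/4503599627370496 → NEW=255, ERR=-369076305681940891/4503599627370496
(6,2): OLD=2201268647182520157/18014398509481984 → NEW=0, ERR=2201268647182520157/18014398509481984
(6,3): OLD=56655625405357537353/288230376151711744 → NEW=255, ERR=-16843120513328957367/288230376151711744
(6,4): OLD=306214598070319541801/4611686018427387904 → NEW=0, ERR=306214598070319541801/4611686018427387904
(6,5): OLD=8030915824118743795583/73786976294838206464 → NEW=0, ERR=8030915824118743795583/73786976294838206464
Output grid:
  Row 0: #..#.#  (3 black, running=3)
  Row 1: .#.#..  (4 black, running=7)
  Row 2: #..#.#  (3 black, running=10)
  Row 3: .#.#.#  (3 black, running=13)
  Row 4: #.#.#.  (3 black, running=16)
  Row 5: .#..#.  (4 black, running=20)
  Row 6: .#.#..  (4 black, running=24)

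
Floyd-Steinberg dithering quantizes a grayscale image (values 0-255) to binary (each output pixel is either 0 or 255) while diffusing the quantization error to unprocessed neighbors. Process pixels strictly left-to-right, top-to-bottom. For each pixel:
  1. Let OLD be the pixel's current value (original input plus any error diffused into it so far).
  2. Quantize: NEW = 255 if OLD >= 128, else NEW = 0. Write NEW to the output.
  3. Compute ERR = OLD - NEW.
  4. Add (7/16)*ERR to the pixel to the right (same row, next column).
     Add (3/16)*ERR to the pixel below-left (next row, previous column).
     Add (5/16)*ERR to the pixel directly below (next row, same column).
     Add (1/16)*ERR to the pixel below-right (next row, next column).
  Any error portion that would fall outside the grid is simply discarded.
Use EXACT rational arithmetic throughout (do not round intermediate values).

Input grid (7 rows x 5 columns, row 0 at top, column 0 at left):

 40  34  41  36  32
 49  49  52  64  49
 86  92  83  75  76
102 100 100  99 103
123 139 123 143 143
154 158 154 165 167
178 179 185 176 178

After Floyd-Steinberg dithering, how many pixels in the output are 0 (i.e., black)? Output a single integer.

Answer: 21

Derivation:
(0,0): OLD=40 → NEW=0, ERR=40
(0,1): OLD=103/2 → NEW=0, ERR=103/2
(0,2): OLD=2033/32 → NEW=0, ERR=2033/32
(0,3): OLD=32663/512 → NEW=0, ERR=32663/512
(0,4): OLD=490785/8192 → NEW=0, ERR=490785/8192
(1,0): OLD=2277/32 → NEW=0, ERR=2277/32
(1,1): OLD=28323/256 → NEW=0, ERR=28323/256
(1,2): OLD=1109503/8192 → NEW=255, ERR=-979457/8192
(1,3): OLD=1534563/32768 → NEW=0, ERR=1534563/32768
(1,4): OLD=48338185/524288 → NEW=0, ERR=48338185/524288
(2,0): OLD=528305/4096 → NEW=255, ERR=-516175/4096
(2,1): OLD=7008395/131072 → NEW=0, ERR=7008395/131072
(2,2): OLD=177681953/2097152 → NEW=0, ERR=177681953/2097152
(2,3): OLD=4580733459/33554432 → NEW=255, ERR=-3975646701/33554432
(2,4): OLD=30012274117/536870912 → NEW=0, ERR=30012274117/536870912
(3,0): OLD=152346689/2097152 → NEW=0, ERR=152346689/2097152
(3,1): OLD=2625652941/16777216 → NEW=255, ERR=-1652537139/16777216
(3,2): OLD=34633336511/536870912 → NEW=0, ERR=34633336511/536870912
(3,3): OLD=113788568303/1073741824 → NEW=0, ERR=113788568303/1073741824
(3,4): OLD=2738948550811/17179869184 → NEW=255, ERR=-1641918091109/17179869184
(4,0): OLD=34153817231/268435456 → NEW=0, ERR=34153817231/268435456
(4,1): OLD=1550649169199/8589934592 → NEW=255, ERR=-639784151761/8589934592
(4,2): OLD=17081995759713/137438953472 → NEW=0, ERR=17081995759713/137438953472
(4,3): OLD=476319079536047/2199023255552 → NEW=255, ERR=-84431850629713/2199023255552
(4,4): OLD=3622553663869769/35184372088832 → NEW=0, ERR=3622553663869769/35184372088832
(5,0): OLD=24710857136365/137438953472 → NEW=255, ERR=-10336075998995/137438953472
(5,1): OLD=146321575972391/1099511627776 → NEW=255, ERR=-134053889110489/1099511627776
(5,2): OLD=4491118220170367/35184372088832 → NEW=0, ERR=4491118220170367/35184372088832
(5,3): OLD=33202668427856961/140737488355328 → NEW=255, ERR=-2685391102751679/140737488355328
(5,4): OLD=424300266003268411/2251799813685248 → NEW=255, ERR=-149908686486469829/2251799813685248
(6,0): OLD=2315804408614781/17592186044416 → NEW=255, ERR=-2170203032711299/17592186044416
(6,1): OLD=59763896151546803/562949953421312 → NEW=0, ERR=59763896151546803/562949953421312
(6,2): OLD=2343108308343949985/9007199254740992 → NEW=255, ERR=46272498384997025/9007199254740992
(6,3): OLD=24179677463691051371/144115188075855872 → NEW=255, ERR=-12569695495652195989/144115188075855872
(6,4): OLD=271731567005584086957/2305843009213693952 → NEW=0, ERR=271731567005584086957/2305843009213693952
Output grid:
  Row 0: .....  (5 black, running=5)
  Row 1: ..#..  (4 black, running=9)
  Row 2: #..#.  (3 black, running=12)
  Row 3: .#..#  (3 black, running=15)
  Row 4: .#.#.  (3 black, running=18)
  Row 5: ##.##  (1 black, running=19)
  Row 6: #.##.  (2 black, running=21)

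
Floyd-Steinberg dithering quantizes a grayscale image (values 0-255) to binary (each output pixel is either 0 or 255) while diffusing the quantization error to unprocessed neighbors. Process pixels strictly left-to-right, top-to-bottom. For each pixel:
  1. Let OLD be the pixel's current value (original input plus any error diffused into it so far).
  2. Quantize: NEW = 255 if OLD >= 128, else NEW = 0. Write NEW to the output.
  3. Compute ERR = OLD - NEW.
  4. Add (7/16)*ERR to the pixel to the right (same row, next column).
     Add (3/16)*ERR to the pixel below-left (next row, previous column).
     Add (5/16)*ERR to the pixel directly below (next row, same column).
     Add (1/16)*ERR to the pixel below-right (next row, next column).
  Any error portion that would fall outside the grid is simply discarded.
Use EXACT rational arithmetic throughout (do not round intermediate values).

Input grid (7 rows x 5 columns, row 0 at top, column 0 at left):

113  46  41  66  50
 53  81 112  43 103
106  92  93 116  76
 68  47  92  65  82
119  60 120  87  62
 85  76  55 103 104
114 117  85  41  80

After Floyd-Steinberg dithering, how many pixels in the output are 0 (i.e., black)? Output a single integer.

(0,0): OLD=113 → NEW=0, ERR=113
(0,1): OLD=1527/16 → NEW=0, ERR=1527/16
(0,2): OLD=21185/256 → NEW=0, ERR=21185/256
(0,3): OLD=418631/4096 → NEW=0, ERR=418631/4096
(0,4): OLD=6207217/65536 → NEW=0, ERR=6207217/65536
(1,0): OLD=27189/256 → NEW=0, ERR=27189/256
(1,1): OLD=368371/2048 → NEW=255, ERR=-153869/2048
(1,2): OLD=8527471/65536 → NEW=255, ERR=-8184209/65536
(1,3): OLD=11333699/262144 → NEW=0, ERR=11333699/262144
(1,4): OLD=662285929/4194304 → NEW=255, ERR=-407261591/4194304
(2,0): OLD=4099361/32768 → NEW=0, ERR=4099361/32768
(2,1): OLD=111648763/1048576 → NEW=0, ERR=111648763/1048576
(2,2): OLD=1744309169/16777216 → NEW=0, ERR=1744309169/16777216
(2,3): OLD=39993164163/268435456 → NEW=255, ERR=-28457877117/268435456
(2,4): OLD=8494373333/4294967296 → NEW=0, ERR=8494373333/4294967296
(3,0): OLD=2131694737/16777216 → NEW=0, ERR=2131694737/16777216
(3,1): OLD=21901015485/134217728 → NEW=255, ERR=-12324505155/134217728
(3,2): OLD=305347104559/4294967296 → NEW=0, ERR=305347104559/4294967296
(3,3): OLD=599948977207/8589934592 → NEW=0, ERR=599948977207/8589934592
(3,4): OLD=14643928690739/137438953472 → NEW=0, ERR=14643928690739/137438953472
(4,0): OLD=303844828127/2147483648 → NEW=255, ERR=-243763502113/2147483648
(4,1): OLD=200313916127/68719476736 → NEW=0, ERR=200313916127/68719476736
(4,2): OLD=165859989924337/1099511627776 → NEW=255, ERR=-114515475158543/1099511627776
(4,3): OLD=1542502352511711/17592186044416 → NEW=0, ERR=1542502352511711/17592186044416
(4,4): OLD=38849774891035545/281474976710656 → NEW=255, ERR=-32926344170181735/281474976710656
(5,0): OLD=55057269771261/1099511627776 → NEW=0, ERR=55057269771261/1099511627776
(5,1): OLD=635039401253559/8796093022208 → NEW=0, ERR=635039401253559/8796093022208
(5,2): OLD=19889224744016111/281474976710656 → NEW=0, ERR=19889224744016111/281474976710656
(5,3): OLD=149600132219269633/1125899906842624 → NEW=255, ERR=-137504344025599487/1125899906842624
(5,4): OLD=351160303964044731/18014398509481984 → NEW=0, ERR=351160303964044731/18014398509481984
(6,0): OLD=20151482667118509/140737488355328 → NEW=255, ERR=-15736576863490131/140737488355328
(6,1): OLD=481977719807546787/4503599627370496 → NEW=0, ERR=481977719807546787/4503599627370496
(6,2): OLD=9764965556532619313/72057594037927936 → NEW=255, ERR=-8609720923139004367/72057594037927936
(6,3): OLD=-47694089679247479205/1152921504606846976 → NEW=0, ERR=-47694089679247479205/1152921504606846976
(6,4): OLD=1113447747128312214077/18446744073709551616 → NEW=0, ERR=1113447747128312214077/18446744073709551616
Output grid:
  Row 0: .....  (5 black, running=5)
  Row 1: .##.#  (2 black, running=7)
  Row 2: ...#.  (4 black, running=11)
  Row 3: .#...  (4 black, running=15)
  Row 4: #.#.#  (2 black, running=17)
  Row 5: ...#.  (4 black, running=21)
  Row 6: #.#..  (3 black, running=24)

Answer: 24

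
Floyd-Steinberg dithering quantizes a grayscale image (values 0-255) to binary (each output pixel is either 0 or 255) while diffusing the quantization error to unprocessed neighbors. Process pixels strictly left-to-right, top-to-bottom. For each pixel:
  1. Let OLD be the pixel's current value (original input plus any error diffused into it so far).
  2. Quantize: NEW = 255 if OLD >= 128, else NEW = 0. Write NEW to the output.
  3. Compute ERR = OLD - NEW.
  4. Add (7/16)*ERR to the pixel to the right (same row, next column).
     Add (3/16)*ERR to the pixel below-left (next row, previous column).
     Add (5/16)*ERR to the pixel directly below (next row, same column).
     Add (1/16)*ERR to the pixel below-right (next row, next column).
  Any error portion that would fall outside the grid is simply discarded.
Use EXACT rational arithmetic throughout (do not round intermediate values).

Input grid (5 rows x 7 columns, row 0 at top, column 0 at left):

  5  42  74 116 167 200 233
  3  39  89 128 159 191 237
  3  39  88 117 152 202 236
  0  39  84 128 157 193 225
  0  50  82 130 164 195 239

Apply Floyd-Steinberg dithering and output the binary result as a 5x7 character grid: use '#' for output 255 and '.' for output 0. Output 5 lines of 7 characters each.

(0,0): OLD=5 → NEW=0, ERR=5
(0,1): OLD=707/16 → NEW=0, ERR=707/16
(0,2): OLD=23893/256 → NEW=0, ERR=23893/256
(0,3): OLD=642387/4096 → NEW=255, ERR=-402093/4096
(0,4): OLD=8129861/65536 → NEW=0, ERR=8129861/65536
(0,5): OLD=266624227/1048576 → NEW=255, ERR=-762653/1048576
(0,6): OLD=3903752757/16777216 → NEW=255, ERR=-374437323/16777216
(1,0): OLD=3289/256 → NEW=0, ERR=3289/256
(1,1): OLD=156143/2048 → NEW=0, ERR=156143/2048
(1,2): OLD=8904859/65536 → NEW=255, ERR=-7806821/65536
(1,3): OLD=19477183/262144 → NEW=0, ERR=19477183/262144
(1,4): OLD=3758103581/16777216 → NEW=255, ERR=-520086499/16777216
(1,5): OLD=24263743405/134217728 → NEW=255, ERR=-9961777235/134217728
(1,6): OLD=424146071427/2147483648 → NEW=255, ERR=-123462258813/2147483648
(2,0): OLD=698293/32768 → NEW=0, ERR=698293/32768
(2,1): OLD=53074967/1048576 → NEW=0, ERR=53074967/1048576
(2,2): OLD=1537045509/16777216 → NEW=0, ERR=1537045509/16777216
(2,3): OLD=22420079901/134217728 → NEW=255, ERR=-11805440739/134217728
(2,4): OLD=101531477677/1073741824 → NEW=0, ERR=101531477677/1073741824
(2,5): OLD=7128207810703/34359738368 → NEW=255, ERR=-1633525473137/34359738368
(2,6): OLD=105880498088409/549755813888 → NEW=255, ERR=-34307234453031/549755813888
(3,0): OLD=270951781/16777216 → NEW=0, ERR=270951781/16777216
(3,1): OLD=10790152577/134217728 → NEW=0, ERR=10790152577/134217728
(3,2): OLD=144389394195/1073741824 → NEW=255, ERR=-129414770925/1073741824
(3,3): OLD=305966893781/4294967296 → NEW=0, ERR=305966893781/4294967296
(3,4): OLD=111768076011877/549755813888 → NEW=255, ERR=-28419656529563/549755813888
(3,5): OLD=658544366469887/4398046511104 → NEW=255, ERR=-462957493861633/4398046511104
(3,6): OLD=11010884344260193/70368744177664 → NEW=255, ERR=-6933145421044127/70368744177664
(4,0): OLD=43208528971/2147483648 → NEW=0, ERR=43208528971/2147483648
(4,1): OLD=2141852029775/34359738368 → NEW=0, ERR=2141852029775/34359738368
(4,2): OLD=49472062109697/549755813888 → NEW=0, ERR=49472062109697/549755813888
(4,3): OLD=767048003686235/4398046511104 → NEW=255, ERR=-354453856645285/4398046511104
(4,4): OLD=3423474202542113/35184372088832 → NEW=0, ERR=3423474202542113/35184372088832
(4,5): OLD=206005368862054177/1125899906842624 → NEW=255, ERR=-81099107382814943/1125899906842624
(4,6): OLD=3064578739974381367/18014398509481984 → NEW=255, ERR=-1529092879943524553/18014398509481984
Row 0: ...#.##
Row 1: ..#.###
Row 2: ...#.##
Row 3: ..#.###
Row 4: ...#.##

Answer: ...#.##
..#.###
...#.##
..#.###
...#.##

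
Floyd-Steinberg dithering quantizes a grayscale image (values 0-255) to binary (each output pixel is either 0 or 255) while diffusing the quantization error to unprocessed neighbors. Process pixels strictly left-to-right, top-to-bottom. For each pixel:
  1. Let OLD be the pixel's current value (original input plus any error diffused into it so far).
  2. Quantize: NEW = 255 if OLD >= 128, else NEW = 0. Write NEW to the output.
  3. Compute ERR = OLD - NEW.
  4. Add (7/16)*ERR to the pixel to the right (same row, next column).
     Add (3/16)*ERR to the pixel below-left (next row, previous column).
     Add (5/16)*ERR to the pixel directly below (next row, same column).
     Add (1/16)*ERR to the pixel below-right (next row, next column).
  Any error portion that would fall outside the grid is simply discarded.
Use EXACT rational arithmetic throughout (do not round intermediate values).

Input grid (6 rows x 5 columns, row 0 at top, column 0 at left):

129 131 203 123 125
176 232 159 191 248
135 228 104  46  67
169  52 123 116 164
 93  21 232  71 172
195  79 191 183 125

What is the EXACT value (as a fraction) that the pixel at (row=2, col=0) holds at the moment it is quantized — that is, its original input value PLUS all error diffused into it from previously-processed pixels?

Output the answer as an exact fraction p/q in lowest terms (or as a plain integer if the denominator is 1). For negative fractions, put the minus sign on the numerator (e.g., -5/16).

(0,0): OLD=129 → NEW=255, ERR=-126
(0,1): OLD=607/8 → NEW=0, ERR=607/8
(0,2): OLD=30233/128 → NEW=255, ERR=-2407/128
(0,3): OLD=235055/2048 → NEW=0, ERR=235055/2048
(0,4): OLD=5741385/32768 → NEW=255, ERR=-2614455/32768
(1,0): OLD=19309/128 → NEW=255, ERR=-13331/128
(1,1): OLD=203515/1024 → NEW=255, ERR=-57605/1024
(1,2): OLD=5071639/32768 → NEW=255, ERR=-3284201/32768
(1,3): OLD=21873611/131072 → NEW=255, ERR=-11549749/131072
(1,4): OLD=401999873/2097152 → NEW=255, ERR=-132773887/2097152
(2,0): OLD=1505785/16384 → NEW=0, ERR=1505785/16384
Target (2,0): original=135, with diffused error = 1505785/16384

Answer: 1505785/16384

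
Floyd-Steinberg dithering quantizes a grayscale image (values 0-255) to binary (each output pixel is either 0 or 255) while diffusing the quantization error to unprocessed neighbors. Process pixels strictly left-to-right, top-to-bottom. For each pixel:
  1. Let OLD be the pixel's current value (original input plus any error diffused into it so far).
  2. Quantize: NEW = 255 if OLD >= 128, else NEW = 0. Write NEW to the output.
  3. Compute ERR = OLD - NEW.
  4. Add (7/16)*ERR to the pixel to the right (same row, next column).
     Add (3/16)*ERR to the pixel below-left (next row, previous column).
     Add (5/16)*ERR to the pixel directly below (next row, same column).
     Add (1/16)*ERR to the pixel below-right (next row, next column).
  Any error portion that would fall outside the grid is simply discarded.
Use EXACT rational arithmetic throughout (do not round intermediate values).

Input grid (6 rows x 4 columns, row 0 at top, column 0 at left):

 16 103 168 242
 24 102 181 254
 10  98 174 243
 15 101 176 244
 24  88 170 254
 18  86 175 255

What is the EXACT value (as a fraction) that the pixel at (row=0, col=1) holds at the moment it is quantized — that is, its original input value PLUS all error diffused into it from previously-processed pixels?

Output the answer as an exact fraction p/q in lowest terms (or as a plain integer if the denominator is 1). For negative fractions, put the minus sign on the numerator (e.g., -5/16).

(0,0): OLD=16 → NEW=0, ERR=16
(0,1): OLD=110 → NEW=0, ERR=110
Target (0,1): original=103, with diffused error = 110

Answer: 110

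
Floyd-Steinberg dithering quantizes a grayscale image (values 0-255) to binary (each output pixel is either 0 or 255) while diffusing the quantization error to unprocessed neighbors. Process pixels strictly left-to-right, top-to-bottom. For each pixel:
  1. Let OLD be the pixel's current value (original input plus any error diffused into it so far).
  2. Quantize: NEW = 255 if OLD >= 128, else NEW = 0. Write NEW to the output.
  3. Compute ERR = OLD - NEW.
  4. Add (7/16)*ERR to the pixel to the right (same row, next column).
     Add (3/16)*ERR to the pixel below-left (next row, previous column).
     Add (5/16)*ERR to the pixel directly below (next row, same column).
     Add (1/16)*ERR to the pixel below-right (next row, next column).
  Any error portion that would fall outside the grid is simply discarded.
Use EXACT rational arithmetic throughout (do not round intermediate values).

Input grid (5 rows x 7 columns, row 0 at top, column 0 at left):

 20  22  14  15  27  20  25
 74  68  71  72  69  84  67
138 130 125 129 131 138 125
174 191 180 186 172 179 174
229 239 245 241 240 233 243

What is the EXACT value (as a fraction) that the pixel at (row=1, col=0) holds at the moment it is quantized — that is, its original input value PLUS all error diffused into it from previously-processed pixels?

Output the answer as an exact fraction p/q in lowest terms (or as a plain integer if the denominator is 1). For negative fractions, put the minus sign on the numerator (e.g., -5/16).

Answer: 5505/64

Derivation:
(0,0): OLD=20 → NEW=0, ERR=20
(0,1): OLD=123/4 → NEW=0, ERR=123/4
(0,2): OLD=1757/64 → NEW=0, ERR=1757/64
(0,3): OLD=27659/1024 → NEW=0, ERR=27659/1024
(0,4): OLD=635981/16384 → NEW=0, ERR=635981/16384
(0,5): OLD=9694747/262144 → NEW=0, ERR=9694747/262144
(0,6): OLD=172720829/4194304 → NEW=0, ERR=172720829/4194304
(1,0): OLD=5505/64 → NEW=0, ERR=5505/64
Target (1,0): original=74, with diffused error = 5505/64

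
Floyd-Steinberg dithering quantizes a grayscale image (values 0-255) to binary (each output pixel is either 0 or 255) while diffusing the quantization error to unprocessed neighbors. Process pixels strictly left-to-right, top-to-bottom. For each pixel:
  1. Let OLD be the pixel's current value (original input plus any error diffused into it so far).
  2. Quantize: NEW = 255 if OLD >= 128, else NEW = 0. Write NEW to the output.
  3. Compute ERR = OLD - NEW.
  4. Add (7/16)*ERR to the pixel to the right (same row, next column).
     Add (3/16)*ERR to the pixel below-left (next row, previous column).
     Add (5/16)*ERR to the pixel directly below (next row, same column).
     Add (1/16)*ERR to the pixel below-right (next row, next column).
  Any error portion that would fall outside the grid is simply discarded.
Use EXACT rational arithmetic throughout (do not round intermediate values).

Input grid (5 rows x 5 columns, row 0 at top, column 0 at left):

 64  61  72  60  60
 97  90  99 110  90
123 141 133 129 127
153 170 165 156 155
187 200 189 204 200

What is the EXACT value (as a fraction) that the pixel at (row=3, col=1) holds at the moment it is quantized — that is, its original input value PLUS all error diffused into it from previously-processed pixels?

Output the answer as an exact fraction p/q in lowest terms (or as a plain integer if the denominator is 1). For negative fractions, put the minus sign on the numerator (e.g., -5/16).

Answer: 1142132027/8388608

Derivation:
(0,0): OLD=64 → NEW=0, ERR=64
(0,1): OLD=89 → NEW=0, ERR=89
(0,2): OLD=1775/16 → NEW=0, ERR=1775/16
(0,3): OLD=27785/256 → NEW=0, ERR=27785/256
(0,4): OLD=440255/4096 → NEW=0, ERR=440255/4096
(1,0): OLD=2139/16 → NEW=255, ERR=-1941/16
(1,1): OLD=11461/128 → NEW=0, ERR=11461/128
(1,2): OLD=814097/4096 → NEW=255, ERR=-230383/4096
(1,3): OLD=2398561/16384 → NEW=255, ERR=-1779359/16384
(1,4): OLD=21720787/262144 → NEW=0, ERR=21720787/262144
(2,0): OLD=208647/2048 → NEW=0, ERR=208647/2048
(2,1): OLD=12807349/65536 → NEW=255, ERR=-3904331/65536
(2,2): OLD=78215375/1048576 → NEW=0, ERR=78215375/1048576
(2,3): OLD=2344045005/16777216 → NEW=255, ERR=-1934145075/16777216
(2,4): OLD=25680875611/268435456 → NEW=0, ERR=25680875611/268435456
(3,0): OLD=182102655/1048576 → NEW=255, ERR=-85284225/1048576
(3,1): OLD=1142132027/8388608 → NEW=255, ERR=-996963013/8388608
Target (3,1): original=170, with diffused error = 1142132027/8388608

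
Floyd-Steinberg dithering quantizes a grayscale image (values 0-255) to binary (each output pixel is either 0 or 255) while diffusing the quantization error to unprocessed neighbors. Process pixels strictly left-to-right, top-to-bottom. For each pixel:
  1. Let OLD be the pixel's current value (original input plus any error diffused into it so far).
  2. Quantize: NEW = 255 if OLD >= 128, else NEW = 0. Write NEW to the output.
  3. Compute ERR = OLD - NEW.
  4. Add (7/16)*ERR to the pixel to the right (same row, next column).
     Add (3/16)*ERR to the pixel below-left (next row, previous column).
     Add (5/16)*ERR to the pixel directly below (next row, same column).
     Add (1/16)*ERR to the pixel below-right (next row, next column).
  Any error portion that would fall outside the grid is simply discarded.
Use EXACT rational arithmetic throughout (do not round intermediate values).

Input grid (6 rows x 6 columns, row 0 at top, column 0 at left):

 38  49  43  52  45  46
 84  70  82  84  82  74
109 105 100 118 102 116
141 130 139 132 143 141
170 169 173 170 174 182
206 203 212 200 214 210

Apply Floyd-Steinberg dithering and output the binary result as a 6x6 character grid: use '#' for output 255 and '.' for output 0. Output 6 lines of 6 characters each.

Answer: ......
.#.#.#
.#.#..
#.#.##
#.##.#
######

Derivation:
(0,0): OLD=38 → NEW=0, ERR=38
(0,1): OLD=525/8 → NEW=0, ERR=525/8
(0,2): OLD=9179/128 → NEW=0, ERR=9179/128
(0,3): OLD=170749/2048 → NEW=0, ERR=170749/2048
(0,4): OLD=2669803/32768 → NEW=0, ERR=2669803/32768
(0,5): OLD=42805869/524288 → NEW=0, ERR=42805869/524288
(1,0): OLD=13847/128 → NEW=0, ERR=13847/128
(1,1): OLD=157345/1024 → NEW=255, ERR=-103775/1024
(1,2): OLD=2615093/32768 → NEW=0, ERR=2615093/32768
(1,3): OLD=21591249/131072 → NEW=255, ERR=-11832111/131072
(1,4): OLD=742280339/8388608 → NEW=0, ERR=742280339/8388608
(1,5): OLD=19236013333/134217728 → NEW=255, ERR=-14989507307/134217728
(2,0): OLD=2028411/16384 → NEW=0, ERR=2028411/16384
(2,1): OLD=78234105/524288 → NEW=255, ERR=-55459335/524288
(2,2): OLD=464734763/8388608 → NEW=0, ERR=464734763/8388608
(2,3): OLD=9100432275/67108864 → NEW=255, ERR=-8012328045/67108864
(2,4): OLD=109168563001/2147483648 → NEW=0, ERR=109168563001/2147483648
(2,5): OLD=3740772773919/34359738368 → NEW=0, ERR=3740772773919/34359738368
(3,0): OLD=1340961483/8388608 → NEW=255, ERR=-798133557/8388608
(3,1): OLD=4928686831/67108864 → NEW=0, ERR=4928686831/67108864
(3,2): OLD=85602266429/536870912 → NEW=255, ERR=-51299816131/536870912
(3,3): OLD=2263595914039/34359738368 → NEW=0, ERR=2263595914039/34359738368
(3,4): OLD=55156872093527/274877906944 → NEW=255, ERR=-14936994177193/274877906944
(3,5): OLD=679170085846201/4398046511104 → NEW=255, ERR=-442331774485319/4398046511104
(4,0): OLD=165396828293/1073741824 → NEW=255, ERR=-108407336827/1073741824
(4,1): OLD=2128881488705/17179869184 → NEW=0, ERR=2128881488705/17179869184
(4,2): OLD=117810430882163/549755813888 → NEW=255, ERR=-22377301659277/549755813888
(4,3): OLD=1377629398502239/8796093022208 → NEW=255, ERR=-865374322160801/8796093022208
(4,4): OLD=13966273557432655/140737488355328 → NEW=0, ERR=13966273557432655/140737488355328
(4,5): OLD=429170656056369865/2251799813685248 → NEW=255, ERR=-145038296433368375/2251799813685248
(5,0): OLD=54338906350419/274877906944 → NEW=255, ERR=-15754959920301/274877906944
(5,1): OLD=1783022021383555/8796093022208 → NEW=255, ERR=-459981699279485/8796093022208
(5,2): OLD=11660077929682769/70368744177664 → NEW=255, ERR=-6283951835621551/70368744177664
(5,3): OLD=329324922713006859/2251799813685248 → NEW=255, ERR=-244884029776731381/2251799813685248
(5,4): OLD=807078190305313963/4503599627370496 → NEW=255, ERR=-341339714674162517/4503599627370496
(5,5): OLD=11739254534749890151/72057594037927936 → NEW=255, ERR=-6635431944921733529/72057594037927936
Row 0: ......
Row 1: .#.#.#
Row 2: .#.#..
Row 3: #.#.##
Row 4: #.##.#
Row 5: ######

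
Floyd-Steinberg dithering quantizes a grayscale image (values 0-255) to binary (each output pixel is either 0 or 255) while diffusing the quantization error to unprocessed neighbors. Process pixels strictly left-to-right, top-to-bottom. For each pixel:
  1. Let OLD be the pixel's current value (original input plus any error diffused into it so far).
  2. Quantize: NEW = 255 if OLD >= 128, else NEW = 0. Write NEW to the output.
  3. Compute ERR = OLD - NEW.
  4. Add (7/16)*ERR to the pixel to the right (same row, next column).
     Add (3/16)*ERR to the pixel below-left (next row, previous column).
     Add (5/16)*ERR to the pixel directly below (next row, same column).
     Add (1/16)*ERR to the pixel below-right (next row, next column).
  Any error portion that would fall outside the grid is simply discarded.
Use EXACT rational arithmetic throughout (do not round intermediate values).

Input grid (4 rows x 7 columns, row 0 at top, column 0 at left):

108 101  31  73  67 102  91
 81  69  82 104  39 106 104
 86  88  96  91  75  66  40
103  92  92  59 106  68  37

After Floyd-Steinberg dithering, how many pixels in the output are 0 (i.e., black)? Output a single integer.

(0,0): OLD=108 → NEW=0, ERR=108
(0,1): OLD=593/4 → NEW=255, ERR=-427/4
(0,2): OLD=-1005/64 → NEW=0, ERR=-1005/64
(0,3): OLD=67717/1024 → NEW=0, ERR=67717/1024
(0,4): OLD=1571747/16384 → NEW=0, ERR=1571747/16384
(0,5): OLD=37740917/262144 → NEW=255, ERR=-29105803/262144
(0,6): OLD=177941043/4194304 → NEW=0, ERR=177941043/4194304
(1,0): OLD=6063/64 → NEW=0, ERR=6063/64
(1,1): OLD=41417/512 → NEW=0, ERR=41417/512
(1,2): OLD=1936765/16384 → NEW=0, ERR=1936765/16384
(1,3): OLD=12673913/65536 → NEW=255, ERR=-4037767/65536
(1,4): OLD=106278283/4194304 → NEW=0, ERR=106278283/4194304
(1,5): OLD=3232606843/33554432 → NEW=0, ERR=3232606843/33554432
(1,6): OLD=81854921685/536870912 → NEW=255, ERR=-55047160875/536870912
(2,0): OLD=1071283/8192 → NEW=255, ERR=-1017677/8192
(2,1): OLD=22810337/262144 → NEW=0, ERR=22810337/262144
(2,2): OLD=690019043/4194304 → NEW=255, ERR=-379528477/4194304
(2,3): OLD=1486384267/33554432 → NEW=0, ERR=1486384267/33554432
(2,4): OLD=31275811707/268435456 → NEW=0, ERR=31275811707/268435456
(2,5): OLD=1111867732009/8589934592 → NEW=255, ERR=-1078565588951/8589934592
(2,6): OLD=-5628626501969/137438953472 → NEW=0, ERR=-5628626501969/137438953472
(3,0): OLD=337616003/4194304 → NEW=0, ERR=337616003/4194304
(3,1): OLD=4351259207/33554432 → NEW=255, ERR=-4205120953/33554432
(3,2): OLD=6077007045/268435456 → NEW=0, ERR=6077007045/268435456
(3,3): OLD=106233775763/1073741824 → NEW=0, ERR=106233775763/1073741824
(3,4): OLD=22666567989379/137438953472 → NEW=255, ERR=-12380365145981/137438953472
(3,5): OLD=-12143442836167/1099511627776 → NEW=0, ERR=-12143442836167/1099511627776
(3,6): OLD=202705328325735/17592186044416 → NEW=0, ERR=202705328325735/17592186044416
Output grid:
  Row 0: .#...#.  (5 black, running=5)
  Row 1: ...#..#  (5 black, running=10)
  Row 2: #.#..#.  (4 black, running=14)
  Row 3: .#..#..  (5 black, running=19)

Answer: 19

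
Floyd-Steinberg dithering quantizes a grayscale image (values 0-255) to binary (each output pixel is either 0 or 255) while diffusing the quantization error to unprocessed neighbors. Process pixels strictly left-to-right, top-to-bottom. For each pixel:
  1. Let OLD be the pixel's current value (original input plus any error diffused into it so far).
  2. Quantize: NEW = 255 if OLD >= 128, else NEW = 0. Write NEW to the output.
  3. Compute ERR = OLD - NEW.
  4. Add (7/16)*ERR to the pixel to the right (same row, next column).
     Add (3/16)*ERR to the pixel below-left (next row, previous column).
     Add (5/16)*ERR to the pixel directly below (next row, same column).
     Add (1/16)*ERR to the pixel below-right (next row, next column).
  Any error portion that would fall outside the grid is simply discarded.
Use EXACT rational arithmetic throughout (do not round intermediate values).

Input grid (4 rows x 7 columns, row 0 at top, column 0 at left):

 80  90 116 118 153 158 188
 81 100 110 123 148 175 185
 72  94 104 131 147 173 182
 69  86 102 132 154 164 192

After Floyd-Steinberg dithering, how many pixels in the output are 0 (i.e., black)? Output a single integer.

Answer: 13

Derivation:
(0,0): OLD=80 → NEW=0, ERR=80
(0,1): OLD=125 → NEW=0, ERR=125
(0,2): OLD=2731/16 → NEW=255, ERR=-1349/16
(0,3): OLD=20765/256 → NEW=0, ERR=20765/256
(0,4): OLD=772043/4096 → NEW=255, ERR=-272437/4096
(0,5): OLD=8447629/65536 → NEW=255, ERR=-8264051/65536
(0,6): OLD=139283931/1048576 → NEW=255, ERR=-128102949/1048576
(1,0): OLD=2071/16 → NEW=255, ERR=-2009/16
(1,1): OLD=9385/128 → NEW=0, ERR=9385/128
(1,2): OLD=568325/4096 → NEW=255, ERR=-476155/4096
(1,3): OLD=1306597/16384 → NEW=0, ERR=1306597/16384
(1,4): OLD=150502691/1048576 → NEW=255, ERR=-116884189/1048576
(1,5): OLD=501323339/8388608 → NEW=0, ERR=501323339/8388608
(1,6): OLD=22157626565/134217728 → NEW=255, ERR=-12067894075/134217728
(2,0): OLD=95251/2048 → NEW=0, ERR=95251/2048
(2,1): OLD=7052729/65536 → NEW=0, ERR=7052729/65536
(2,2): OLD=140812891/1048576 → NEW=255, ERR=-126573989/1048576
(2,3): OLD=628680083/8388608 → NEW=0, ERR=628680083/8388608
(2,4): OLD=10814173359/67108864 → NEW=255, ERR=-6298586961/67108864
(2,5): OLD=272275462353/2147483648 → NEW=0, ERR=272275462353/2147483648
(2,6): OLD=7322307868231/34359738368 → NEW=255, ERR=-1439425415609/34359738368
(3,0): OLD=108750091/1048576 → NEW=0, ERR=108750091/1048576
(3,1): OLD=1218678039/8388608 → NEW=255, ERR=-920417001/8388608
(3,2): OLD=2486559625/67108864 → NEW=0, ERR=2486559625/67108864
(3,3): OLD=39322636321/268435456 → NEW=255, ERR=-29128404959/268435456
(3,4): OLD=3630203605515/34359738368 → NEW=0, ERR=3630203605515/34359738368
(3,5): OLD=64905131466809/274877906944 → NEW=255, ERR=-5188734803911/274877906944
(3,6): OLD=785378029061415/4398046511104 → NEW=255, ERR=-336123831270105/4398046511104
Output grid:
  Row 0: ..#.###  (3 black, running=3)
  Row 1: #.#.#.#  (3 black, running=6)
  Row 2: ..#.#.#  (4 black, running=10)
  Row 3: .#.#.##  (3 black, running=13)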